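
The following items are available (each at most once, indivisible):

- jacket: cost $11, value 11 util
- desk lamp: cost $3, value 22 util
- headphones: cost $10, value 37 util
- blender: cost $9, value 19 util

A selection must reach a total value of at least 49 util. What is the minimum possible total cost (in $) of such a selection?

13

Subsets with value ≥ 49, sorted by total cost:
- desk lamp+headphones: cost 13, value 59
- headphones+blender: cost 19, value 56
Minimum cost: 13 $.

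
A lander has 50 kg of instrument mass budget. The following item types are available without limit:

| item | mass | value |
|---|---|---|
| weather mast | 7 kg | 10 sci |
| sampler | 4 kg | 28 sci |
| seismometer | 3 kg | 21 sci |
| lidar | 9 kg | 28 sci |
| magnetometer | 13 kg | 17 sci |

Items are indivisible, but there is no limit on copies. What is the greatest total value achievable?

Best value-per-unit is sampler at 28/4; filling with it alone gives 12×28 = 336.
Optimal mix: 11×sampler + 2×seismometer → mass 50, value 350.

350 sci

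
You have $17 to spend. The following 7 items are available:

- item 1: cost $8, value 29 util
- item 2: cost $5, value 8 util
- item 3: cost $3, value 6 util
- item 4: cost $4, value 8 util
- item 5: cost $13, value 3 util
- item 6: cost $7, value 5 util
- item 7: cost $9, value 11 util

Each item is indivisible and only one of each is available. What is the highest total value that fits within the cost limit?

45 util

This is a 0/1 knapsack; check combinations near the capacity.
- item 1+item 2+item 4: cost 8+5+4=17, value 29+8+8=45
- item 1+item 3+item 4: cost 8+3+4=15, value 29+6+8=43
- item 1+item 2+item 3: cost 8+5+3=16, value 29+8+6=43
- item 1+item 7: cost 8+9=17, value 29+11=40
- item 1+item 4: cost 8+4=12, value 29+8=37
Best: 45 util.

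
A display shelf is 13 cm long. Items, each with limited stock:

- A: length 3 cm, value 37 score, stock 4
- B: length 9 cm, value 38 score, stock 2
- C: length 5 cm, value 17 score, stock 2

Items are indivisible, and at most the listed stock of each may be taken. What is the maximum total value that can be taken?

Best selections within length 13 and stock limits:
- 4×A: length 12, value 148
- 3×A: length 9, value 111
- 2×A + 1×C: length 11, value 91
Best: 148 score.

148 score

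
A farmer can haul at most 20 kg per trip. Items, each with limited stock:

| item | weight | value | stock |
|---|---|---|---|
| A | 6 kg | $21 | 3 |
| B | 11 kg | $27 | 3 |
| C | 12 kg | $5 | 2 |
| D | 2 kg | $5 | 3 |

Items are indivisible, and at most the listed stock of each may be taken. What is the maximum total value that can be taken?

$68

Best selections within weight 20 and stock limits:
- 3×A + 1×D: weight 20, value 68
- 3×A: weight 18, value 63
- 2×A + 3×D: weight 18, value 57
Best: $68.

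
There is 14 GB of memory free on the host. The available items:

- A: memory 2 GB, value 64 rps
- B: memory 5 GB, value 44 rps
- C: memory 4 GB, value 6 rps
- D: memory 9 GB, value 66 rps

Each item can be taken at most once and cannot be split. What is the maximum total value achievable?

Check high-value combinations within 14 GB:
- A+D: memory 2+9=11, value 64+66=130
- A+B+C: memory 2+5+4=11, value 64+44+6=114
- B+D: memory 5+9=14, value 44+66=110
- A+B: memory 2+5=7, value 64+44=108
- C+D: memory 4+9=13, value 6+66=72
Best: 130 rps.

130 rps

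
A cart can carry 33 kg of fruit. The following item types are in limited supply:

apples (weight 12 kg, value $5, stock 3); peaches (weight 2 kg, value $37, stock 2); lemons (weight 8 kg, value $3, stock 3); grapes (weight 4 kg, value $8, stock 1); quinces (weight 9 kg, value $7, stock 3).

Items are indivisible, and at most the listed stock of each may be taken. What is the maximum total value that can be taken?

$96

Top feasible selections:
- 2×peaches + 1×grapes + 2×quinces: weight 26, value 96
- 2×peaches + 3×quinces: weight 31, value 95
- 2×peaches + 2×lemons + 1×grapes + 1×quinces: weight 33, value 95
Best: $96.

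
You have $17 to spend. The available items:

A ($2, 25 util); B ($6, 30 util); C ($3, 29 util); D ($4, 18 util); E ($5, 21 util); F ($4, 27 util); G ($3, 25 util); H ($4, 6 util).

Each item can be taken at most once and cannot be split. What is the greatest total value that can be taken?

Check high-value combinations within $17:
- A+C+E+F+G: cost 2+3+5+4+3=17, value 25+29+21+27+25=127
- A+C+D+F+G: cost 2+3+4+4+3=16, value 25+29+18+27+25=124
- A+C+D+E+G: cost 2+3+4+5+3=17, value 25+29+18+21+25=118
- A+C+F+G+H: cost 2+3+4+3+4=16, value 25+29+27+25+6=112
Best: 127 util.

127 util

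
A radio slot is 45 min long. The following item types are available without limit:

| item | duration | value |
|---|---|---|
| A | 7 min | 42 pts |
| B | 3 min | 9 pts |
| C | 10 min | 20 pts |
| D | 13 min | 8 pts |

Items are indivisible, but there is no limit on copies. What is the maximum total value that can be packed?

Best value-per-unit is A at 42/7; filling with it alone gives 6×42 = 252.
Optimal mix: 6×A + 1×B → duration 45, value 261.

261 pts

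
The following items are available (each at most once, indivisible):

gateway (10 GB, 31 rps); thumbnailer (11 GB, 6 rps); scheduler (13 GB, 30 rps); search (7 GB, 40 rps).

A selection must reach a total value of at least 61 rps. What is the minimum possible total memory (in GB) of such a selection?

17

Subsets with value ≥ 61, sorted by total memory:
- gateway+search: memory 17, value 71
- scheduler+search: memory 20, value 70
- gateway+scheduler: memory 23, value 61
Minimum memory: 17 GB.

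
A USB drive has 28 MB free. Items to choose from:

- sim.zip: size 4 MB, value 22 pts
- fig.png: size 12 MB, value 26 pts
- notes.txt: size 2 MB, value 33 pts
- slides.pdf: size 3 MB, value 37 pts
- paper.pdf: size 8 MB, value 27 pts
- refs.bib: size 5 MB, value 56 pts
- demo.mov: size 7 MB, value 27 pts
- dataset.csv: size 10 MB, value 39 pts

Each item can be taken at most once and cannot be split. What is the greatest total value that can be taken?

Check high-value combinations within 28 MB:
- notes.txt+slides.pdf+refs.bib+demo.mov+dataset.csv: size 2+3+5+7+10=27, value 33+37+56+27+39=192
- notes.txt+slides.pdf+paper.pdf+refs.bib+dataset.csv: size 2+3+8+5+10=28, value 33+37+27+56+39=192
- sim.zip+notes.txt+slides.pdf+refs.bib+dataset.csv: size 4+2+3+5+10=24, value 22+33+37+56+39=187
- notes.txt+slides.pdf+paper.pdf+refs.bib+demo.mov: size 2+3+8+5+7=25, value 33+37+27+56+27=180
Best: 192 pts.

192 pts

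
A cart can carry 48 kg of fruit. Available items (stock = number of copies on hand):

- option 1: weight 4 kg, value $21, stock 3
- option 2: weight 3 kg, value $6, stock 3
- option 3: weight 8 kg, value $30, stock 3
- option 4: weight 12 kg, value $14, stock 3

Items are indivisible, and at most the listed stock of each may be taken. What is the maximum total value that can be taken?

$171

Top feasible selections:
- 3×option 1 + 3×option 2 + 3×option 3: weight 45, value 171
- 3×option 1 + 3×option 3 + 1×option 4: weight 48, value 167
- 3×option 1 + 2×option 2 + 3×option 3: weight 42, value 165
- 3×option 1 + 1×option 2 + 3×option 3: weight 39, value 159
Best: $171.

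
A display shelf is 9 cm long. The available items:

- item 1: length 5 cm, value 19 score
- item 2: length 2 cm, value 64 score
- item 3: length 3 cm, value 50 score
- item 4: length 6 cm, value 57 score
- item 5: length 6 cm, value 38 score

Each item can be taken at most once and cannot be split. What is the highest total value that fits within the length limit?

121 score

Check high-value combinations within 9 cm:
- item 2+item 4: length 2+6=8, value 64+57=121
- item 2+item 3: length 2+3=5, value 64+50=114
- item 3+item 4: length 3+6=9, value 50+57=107
- item 2+item 5: length 2+6=8, value 64+38=102
Best: 121 score.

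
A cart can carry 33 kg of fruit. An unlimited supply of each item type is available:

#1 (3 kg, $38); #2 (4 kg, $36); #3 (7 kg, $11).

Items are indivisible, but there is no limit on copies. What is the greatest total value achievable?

Best value-per-unit is #1 at 38/3, and filling with it alone uses weight 11×3=33. No mix of the others beats 11×38 = 418.

$418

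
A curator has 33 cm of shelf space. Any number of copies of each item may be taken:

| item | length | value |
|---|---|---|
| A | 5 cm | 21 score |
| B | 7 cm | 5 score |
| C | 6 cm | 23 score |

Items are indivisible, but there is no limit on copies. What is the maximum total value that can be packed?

Best value-per-unit is A at 21/5; filling with it alone gives 6×21 = 126.
Optimal mix: 3×A + 3×C → length 33, value 132.

132 score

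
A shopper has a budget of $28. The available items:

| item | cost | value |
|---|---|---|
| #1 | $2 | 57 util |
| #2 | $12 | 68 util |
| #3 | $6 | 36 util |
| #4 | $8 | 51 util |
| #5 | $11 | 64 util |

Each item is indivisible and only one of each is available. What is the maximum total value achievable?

This is a 0/1 knapsack; check combinations near the capacity.
- #1+#2+#3+#4: cost 2+12+6+8=28, value 57+68+36+51=212
- #1+#3+#4+#5: cost 2+6+8+11=27, value 57+36+51+64=208
- #1+#2+#5: cost 2+12+11=25, value 57+68+64=189
- #1+#2+#4: cost 2+12+8=22, value 57+68+51=176
Best: 212 util.

212 util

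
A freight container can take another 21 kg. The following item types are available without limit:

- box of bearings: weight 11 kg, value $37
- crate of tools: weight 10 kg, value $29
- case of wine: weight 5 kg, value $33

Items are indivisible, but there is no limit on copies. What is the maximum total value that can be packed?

Best value-per-unit is case of wine at 33/5, and filling with it alone uses weight 4×5=20. No mix of the others beats 4×33 = 132.

$132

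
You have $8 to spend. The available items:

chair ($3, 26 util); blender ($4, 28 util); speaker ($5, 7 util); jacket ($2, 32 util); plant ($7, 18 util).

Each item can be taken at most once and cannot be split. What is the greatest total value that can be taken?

60 util

Check high-value combinations within $8:
- blender+jacket: cost 4+2=6, value 28+32=60
- chair+jacket: cost 3+2=5, value 26+32=58
- chair+blender: cost 3+4=7, value 26+28=54
Best: 60 util.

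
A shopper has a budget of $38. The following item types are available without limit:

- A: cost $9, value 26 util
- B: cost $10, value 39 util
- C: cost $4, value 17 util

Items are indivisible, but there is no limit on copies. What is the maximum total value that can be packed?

Best value-per-unit is C at 17/4; filling with it alone gives 9×17 = 153.
Optimal mix: 1×B + 7×C → cost 38, value 158.

158 util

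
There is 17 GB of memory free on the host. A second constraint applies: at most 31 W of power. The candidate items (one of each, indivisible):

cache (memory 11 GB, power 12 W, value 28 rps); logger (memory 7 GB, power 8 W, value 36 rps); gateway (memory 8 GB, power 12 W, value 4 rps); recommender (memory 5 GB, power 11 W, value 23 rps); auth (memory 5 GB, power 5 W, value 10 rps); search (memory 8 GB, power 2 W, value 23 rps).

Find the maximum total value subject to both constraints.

69 rps

Feasible sets respecting both limits:
- logger+recommender+auth: memory 17, power 24, value 69
- logger+recommender: memory 12, power 19, value 59
- logger+search: memory 15, power 10, value 59
- cache+recommender: memory 16, power 23, value 51
Best: 69 rps.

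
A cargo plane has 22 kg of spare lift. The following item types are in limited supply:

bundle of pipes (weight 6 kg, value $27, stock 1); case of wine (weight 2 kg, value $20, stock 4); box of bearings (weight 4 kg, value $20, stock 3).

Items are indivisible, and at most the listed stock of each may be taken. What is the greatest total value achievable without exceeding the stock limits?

$147

Top feasible selections:
- 1×bundle of pipes + 4×case of wine + 2×box of bearings: weight 22, value 147
- 4×case of wine + 3×box of bearings: weight 20, value 140
- 1×bundle of pipes + 4×case of wine + 1×box of bearings: weight 18, value 127
Best: $147.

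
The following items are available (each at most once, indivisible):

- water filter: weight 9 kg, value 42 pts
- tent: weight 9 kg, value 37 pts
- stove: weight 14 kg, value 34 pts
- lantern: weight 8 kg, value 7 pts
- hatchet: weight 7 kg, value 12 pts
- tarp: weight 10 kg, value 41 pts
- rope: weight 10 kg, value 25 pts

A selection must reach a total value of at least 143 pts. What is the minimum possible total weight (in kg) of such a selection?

38

Subsets with value ≥ 143, sorted by total weight:
- water filter+tent+tarp+rope: weight 38, value 145
- water filter+tent+stove+tarp: weight 42, value 154
- water filter+tent+hatchet+tarp+rope: weight 45, value 157
- water filter+tent+lantern+tarp+rope: weight 46, value 152
Minimum weight: 38 kg.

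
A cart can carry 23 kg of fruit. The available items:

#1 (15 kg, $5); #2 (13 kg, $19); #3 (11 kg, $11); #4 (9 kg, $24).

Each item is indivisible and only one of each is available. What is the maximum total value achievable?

This is a 0/1 knapsack; check combinations near the capacity.
- #2+#4: weight 13+9=22, value 19+24=43
- #3+#4: weight 11+9=20, value 11+24=35
- #4: weight 9, value 24
- #2: weight 13, value 19
Best: $43.

$43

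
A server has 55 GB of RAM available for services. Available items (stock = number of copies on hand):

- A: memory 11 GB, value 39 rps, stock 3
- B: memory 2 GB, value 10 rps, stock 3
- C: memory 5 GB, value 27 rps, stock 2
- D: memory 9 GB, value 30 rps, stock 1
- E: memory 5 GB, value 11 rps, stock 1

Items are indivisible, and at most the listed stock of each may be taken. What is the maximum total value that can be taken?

Top feasible selections:
- 3×A + 3×B + 2×C + 1×E: memory 54, value 212
- 3×A + 1×B + 2×C + 1×D: memory 54, value 211
Best: 212 rps.

212 rps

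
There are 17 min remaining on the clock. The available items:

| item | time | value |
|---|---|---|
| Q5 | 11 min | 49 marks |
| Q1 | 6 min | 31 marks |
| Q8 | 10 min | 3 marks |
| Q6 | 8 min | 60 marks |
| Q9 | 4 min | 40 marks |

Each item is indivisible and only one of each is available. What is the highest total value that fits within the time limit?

Check high-value combinations within 17 min:
- Q6+Q9: time 8+4=12, value 60+40=100
- Q1+Q6: time 6+8=14, value 31+60=91
- Q5+Q9: time 11+4=15, value 49+40=89
- Q5+Q1: time 11+6=17, value 49+31=80
- Q1+Q9: time 6+4=10, value 31+40=71
Best: 100 marks.

100 marks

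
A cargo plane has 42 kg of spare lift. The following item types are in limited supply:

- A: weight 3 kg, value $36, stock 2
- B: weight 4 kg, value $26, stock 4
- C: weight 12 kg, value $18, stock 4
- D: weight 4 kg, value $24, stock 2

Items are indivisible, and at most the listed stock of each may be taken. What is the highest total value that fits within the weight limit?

$242

Top feasible selections:
- 2×A + 4×B + 1×C + 2×D: weight 42, value 242
- 2×A + 4×B + 2×D: weight 30, value 224
- 2×A + 4×B + 1×C + 1×D: weight 38, value 218
Best: $242.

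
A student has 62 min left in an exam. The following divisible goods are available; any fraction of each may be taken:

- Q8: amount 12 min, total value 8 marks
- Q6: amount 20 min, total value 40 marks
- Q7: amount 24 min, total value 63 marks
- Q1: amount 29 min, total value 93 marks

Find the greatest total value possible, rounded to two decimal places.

Take in order of value per unit:
- Q1 (93/29 per unit): all 29 → value 93, running total 93.00
- Q7 (63/24 per unit): all 24 → value 63, running total 156.00
- Q6 (40/20 per unit): 9 of 20 → value 9×40/20 = 18.0000, running total 174.00
Total 174.00.

174.00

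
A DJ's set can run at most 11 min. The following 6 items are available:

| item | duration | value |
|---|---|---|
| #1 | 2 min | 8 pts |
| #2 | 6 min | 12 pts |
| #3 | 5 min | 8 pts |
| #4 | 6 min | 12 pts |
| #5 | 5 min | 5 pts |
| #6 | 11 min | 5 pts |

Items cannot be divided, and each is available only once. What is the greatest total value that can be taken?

20 pts

This is a 0/1 knapsack; check combinations near the capacity.
- #1+#2: duration 2+6=8, value 8+12=20
- #1+#4: duration 2+6=8, value 8+12=20
- #2+#3: duration 6+5=11, value 12+8=20
- #3+#4: duration 5+6=11, value 8+12=20
- #2+#5: duration 6+5=11, value 12+5=17
Best: 20 pts.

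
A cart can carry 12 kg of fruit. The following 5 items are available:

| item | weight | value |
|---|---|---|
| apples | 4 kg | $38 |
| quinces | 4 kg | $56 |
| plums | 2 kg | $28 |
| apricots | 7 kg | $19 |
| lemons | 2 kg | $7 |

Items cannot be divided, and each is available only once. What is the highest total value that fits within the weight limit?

Check high-value combinations within 12 kg:
- apples+quinces+plums+lemons: weight 4+4+2+2=12, value 38+56+28+7=129
- apples+quinces+plums: weight 4+4+2=10, value 38+56+28=122
- apples+quinces+lemons: weight 4+4+2=10, value 38+56+7=101
- apples+quinces: weight 4+4=8, value 38+56=94
Best: $129.

$129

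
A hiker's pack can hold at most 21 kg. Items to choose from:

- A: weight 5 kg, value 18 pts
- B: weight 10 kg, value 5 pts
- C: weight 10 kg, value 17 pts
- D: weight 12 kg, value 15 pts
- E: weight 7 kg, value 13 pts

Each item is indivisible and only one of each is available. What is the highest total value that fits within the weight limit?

This is a 0/1 knapsack; check combinations near the capacity.
- A+C: weight 5+10=15, value 18+17=35
- A+D: weight 5+12=17, value 18+15=33
- A+E: weight 5+7=12, value 18+13=31
Best: 35 pts.

35 pts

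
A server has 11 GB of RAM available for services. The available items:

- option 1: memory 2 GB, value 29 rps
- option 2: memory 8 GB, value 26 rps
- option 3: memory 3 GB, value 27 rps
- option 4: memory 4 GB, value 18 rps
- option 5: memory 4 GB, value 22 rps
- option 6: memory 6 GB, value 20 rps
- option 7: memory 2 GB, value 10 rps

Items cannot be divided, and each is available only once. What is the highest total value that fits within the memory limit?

88 rps

Check high-value combinations within 11 GB:
- option 1+option 3+option 5+option 7: memory 2+3+4+2=11, value 29+27+22+10=88
- option 1+option 3+option 4+option 7: memory 2+3+4+2=11, value 29+27+18+10=84
- option 1+option 3+option 5: memory 2+3+4=9, value 29+27+22=78
- option 1+option 3+option 6: memory 2+3+6=11, value 29+27+20=76
Best: 88 rps.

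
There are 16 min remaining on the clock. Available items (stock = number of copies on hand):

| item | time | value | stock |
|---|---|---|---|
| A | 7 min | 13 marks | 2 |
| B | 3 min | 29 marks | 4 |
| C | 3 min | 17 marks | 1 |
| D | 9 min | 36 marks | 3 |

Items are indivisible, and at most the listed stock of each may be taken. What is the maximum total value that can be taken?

133 marks

Top feasible selections:
- 4×B + 1×C: time 15, value 133
- 4×B: time 12, value 116
- 3×B + 1×C: time 12, value 104
Best: 133 marks.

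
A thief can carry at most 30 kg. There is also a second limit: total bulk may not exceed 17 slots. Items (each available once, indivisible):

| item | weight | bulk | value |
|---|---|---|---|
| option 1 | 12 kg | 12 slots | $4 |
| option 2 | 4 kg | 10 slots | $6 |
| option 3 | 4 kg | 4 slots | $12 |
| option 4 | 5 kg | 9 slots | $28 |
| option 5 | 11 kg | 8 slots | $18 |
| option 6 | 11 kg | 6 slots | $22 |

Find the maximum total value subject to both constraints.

Feasible sets respecting both limits:
- option 4+option 6: weight 16, bulk 15, value 50
- option 4+option 5: weight 16, bulk 17, value 46
- option 3+option 4: weight 9, bulk 13, value 40
- option 5+option 6: weight 22, bulk 14, value 40
Best: $50.

$50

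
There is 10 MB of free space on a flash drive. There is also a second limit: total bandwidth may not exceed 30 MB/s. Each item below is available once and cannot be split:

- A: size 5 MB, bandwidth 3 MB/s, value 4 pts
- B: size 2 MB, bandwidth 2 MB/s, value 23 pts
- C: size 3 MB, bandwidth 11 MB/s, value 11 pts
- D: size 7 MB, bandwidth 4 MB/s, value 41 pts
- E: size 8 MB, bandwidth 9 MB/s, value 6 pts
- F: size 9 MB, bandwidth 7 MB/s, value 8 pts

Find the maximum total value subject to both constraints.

Feasible sets respecting both limits:
- B+D: size 9, bandwidth 6, value 64
- C+D: size 10, bandwidth 15, value 52
- D: size 7, bandwidth 4, value 41
Best: 64 pts.

64 pts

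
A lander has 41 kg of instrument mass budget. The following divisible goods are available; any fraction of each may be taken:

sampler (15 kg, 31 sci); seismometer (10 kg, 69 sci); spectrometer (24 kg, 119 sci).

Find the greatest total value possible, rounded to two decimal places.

Take in order of value per unit:
- seismometer (69/10 per unit): all 10 → value 69, running total 69.00
- spectrometer (119/24 per unit): all 24 → value 119, running total 188.00
- sampler (31/15 per unit): 7 of 15 → value 7×31/15 = 14.4667, running total 202.47
Total 202.47.

202.47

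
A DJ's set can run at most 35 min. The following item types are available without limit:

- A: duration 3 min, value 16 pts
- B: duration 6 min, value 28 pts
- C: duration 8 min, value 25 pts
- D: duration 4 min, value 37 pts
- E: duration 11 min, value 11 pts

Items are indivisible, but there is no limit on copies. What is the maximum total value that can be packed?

Best value-per-unit is D at 37/4; filling with it alone gives 8×37 = 296.
Optimal mix: 1×A + 8×D → duration 35, value 312.

312 pts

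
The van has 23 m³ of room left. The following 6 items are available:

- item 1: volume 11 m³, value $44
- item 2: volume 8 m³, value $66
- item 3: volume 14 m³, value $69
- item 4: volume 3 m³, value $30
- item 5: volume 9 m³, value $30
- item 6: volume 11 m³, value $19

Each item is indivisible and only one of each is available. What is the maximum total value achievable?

Check high-value combinations within 23 m³:
- item 1+item 2+item 4: volume 11+8+3=22, value 44+66+30=140
- item 2+item 3: volume 8+14=22, value 66+69=135
- item 2+item 4+item 5: volume 8+3+9=20, value 66+30+30=126
- item 2+item 4+item 6: volume 8+3+11=22, value 66+30+19=115
- item 1+item 2: volume 11+8=19, value 44+66=110
Best: $140.

$140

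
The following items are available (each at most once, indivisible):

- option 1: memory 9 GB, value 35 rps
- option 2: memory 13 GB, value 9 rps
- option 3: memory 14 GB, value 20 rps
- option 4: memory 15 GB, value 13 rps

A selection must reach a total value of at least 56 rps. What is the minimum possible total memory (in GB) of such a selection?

36

Subsets with value ≥ 56, sorted by total memory:
- option 1+option 2+option 3: memory 36, value 64
- option 1+option 2+option 4: memory 37, value 57
- option 1+option 3+option 4: memory 38, value 68
Minimum memory: 36 GB.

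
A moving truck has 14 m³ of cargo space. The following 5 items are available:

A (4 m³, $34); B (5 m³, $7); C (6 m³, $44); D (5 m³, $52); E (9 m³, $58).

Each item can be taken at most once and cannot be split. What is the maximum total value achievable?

Check high-value combinations within 14 m³:
- D+E: volume 5+9=14, value 52+58=110
- C+D: volume 6+5=11, value 44+52=96
- A+B+D: volume 4+5+5=14, value 34+7+52=93
Best: $110.

$110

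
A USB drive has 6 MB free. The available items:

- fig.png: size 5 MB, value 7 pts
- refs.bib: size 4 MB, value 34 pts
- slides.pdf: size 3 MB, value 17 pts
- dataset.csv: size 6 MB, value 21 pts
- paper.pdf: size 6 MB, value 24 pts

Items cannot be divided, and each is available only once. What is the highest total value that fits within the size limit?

Check high-value combinations within 6 MB:
- refs.bib: size 4, value 34
- paper.pdf: size 6, value 24
- dataset.csv: size 6, value 21
- slides.pdf: size 3, value 17
Best: 34 pts.

34 pts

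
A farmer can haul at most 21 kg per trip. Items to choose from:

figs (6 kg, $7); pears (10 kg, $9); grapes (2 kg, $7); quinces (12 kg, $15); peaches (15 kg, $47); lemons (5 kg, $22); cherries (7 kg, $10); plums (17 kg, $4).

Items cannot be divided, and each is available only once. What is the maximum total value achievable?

Check high-value combinations within 21 kg:
- peaches+lemons: weight 15+5=20, value 47+22=69
- grapes+peaches: weight 2+15=17, value 7+47=54
- figs+peaches: weight 6+15=21, value 7+47=54
- peaches: weight 15, value 47
- figs+grapes+lemons+cherries: weight 6+2+5+7=20, value 7+7+22+10=46
Best: $69.

$69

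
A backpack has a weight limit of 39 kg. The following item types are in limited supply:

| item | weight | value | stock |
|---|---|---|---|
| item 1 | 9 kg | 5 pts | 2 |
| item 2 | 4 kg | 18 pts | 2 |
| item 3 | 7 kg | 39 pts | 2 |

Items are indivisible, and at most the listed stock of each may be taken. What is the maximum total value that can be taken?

119 pts

Top feasible selections:
- 1×item 1 + 2×item 2 + 2×item 3: weight 31, value 119
- 2×item 2 + 2×item 3: weight 22, value 114
- 2×item 1 + 1×item 2 + 2×item 3: weight 36, value 106
- 1×item 1 + 1×item 2 + 2×item 3: weight 27, value 101
Best: 119 pts.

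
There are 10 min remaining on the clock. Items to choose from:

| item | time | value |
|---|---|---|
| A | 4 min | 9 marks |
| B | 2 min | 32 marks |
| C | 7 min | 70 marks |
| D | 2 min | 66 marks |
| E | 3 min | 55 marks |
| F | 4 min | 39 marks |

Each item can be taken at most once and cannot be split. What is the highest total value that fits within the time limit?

This is a 0/1 knapsack; check combinations near the capacity.
- D+E+F: time 2+3+4=9, value 66+55+39=160
- B+D+E: time 2+2+3=7, value 32+66+55=153
- B+D+F: time 2+2+4=8, value 32+66+39=137
- C+D: time 7+2=9, value 70+66=136
Best: 160 marks.

160 marks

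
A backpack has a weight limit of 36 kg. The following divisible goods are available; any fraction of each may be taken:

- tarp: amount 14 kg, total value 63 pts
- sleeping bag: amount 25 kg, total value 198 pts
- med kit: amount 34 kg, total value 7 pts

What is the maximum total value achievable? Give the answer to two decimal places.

Take in order of value per unit:
- sleeping bag (198/25 per unit): all 25 → value 198, running total 198.00
- tarp (63/14 per unit): 11 of 14 → value 11×63/14 = 49.5000, running total 247.50
Total 247.50.

247.50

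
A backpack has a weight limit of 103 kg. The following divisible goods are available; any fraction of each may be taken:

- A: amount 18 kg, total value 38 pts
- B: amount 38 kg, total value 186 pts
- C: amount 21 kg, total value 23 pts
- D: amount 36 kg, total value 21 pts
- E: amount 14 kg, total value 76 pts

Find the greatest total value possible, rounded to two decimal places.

330.00

Take in order of value per unit:
- E (76/14 per unit): all 14 → value 76, running total 76.00
- B (186/38 per unit): all 38 → value 186, running total 262.00
- A (38/18 per unit): all 18 → value 38, running total 300.00
- C (23/21 per unit): all 21 → value 23, running total 323.00
- D (21/36 per unit): 12 of 36 → value 12×21/36 = 7.0000, running total 330.00
Total 330.00.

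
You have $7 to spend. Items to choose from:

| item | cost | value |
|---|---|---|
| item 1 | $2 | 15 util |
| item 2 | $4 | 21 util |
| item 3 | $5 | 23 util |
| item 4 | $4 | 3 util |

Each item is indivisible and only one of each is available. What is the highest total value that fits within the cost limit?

Check high-value combinations within $7:
- item 1+item 3: cost 2+5=7, value 15+23=38
- item 1+item 2: cost 2+4=6, value 15+21=36
- item 3: cost 5, value 23
- item 2: cost 4, value 21
- item 1+item 4: cost 2+4=6, value 15+3=18
Best: 38 util.

38 util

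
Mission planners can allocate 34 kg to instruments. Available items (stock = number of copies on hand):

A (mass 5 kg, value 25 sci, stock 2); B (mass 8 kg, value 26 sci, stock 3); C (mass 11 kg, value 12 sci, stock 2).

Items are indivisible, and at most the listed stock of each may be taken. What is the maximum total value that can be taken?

Top feasible selections:
- 2×A + 3×B: mass 34, value 128
- 1×A + 3×B: mass 29, value 103
- 2×A + 2×B: mass 26, value 102
- 1×A + 2×B + 1×C: mass 32, value 89
Best: 128 sci.

128 sci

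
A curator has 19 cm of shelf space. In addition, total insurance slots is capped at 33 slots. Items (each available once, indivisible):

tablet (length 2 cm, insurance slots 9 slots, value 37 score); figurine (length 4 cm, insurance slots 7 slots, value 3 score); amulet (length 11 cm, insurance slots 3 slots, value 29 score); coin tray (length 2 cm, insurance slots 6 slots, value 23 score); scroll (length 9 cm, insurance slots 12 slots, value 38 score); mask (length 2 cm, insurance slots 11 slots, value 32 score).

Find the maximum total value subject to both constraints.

121 score

Feasible sets respecting both limits:
- tablet+amulet+coin tray+mask: length 17, insurance slots 29, value 121
- tablet+scroll+mask: length 13, insurance slots 32, value 107
- tablet+figurine+amulet+mask: length 19, insurance slots 30, value 101
- tablet+coin tray+scroll: length 13, insurance slots 27, value 98
Best: 121 score.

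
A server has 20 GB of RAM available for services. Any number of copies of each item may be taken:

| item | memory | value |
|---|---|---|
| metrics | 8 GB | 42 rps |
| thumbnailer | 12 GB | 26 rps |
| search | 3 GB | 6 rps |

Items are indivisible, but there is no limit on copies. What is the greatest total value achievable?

90 rps

Best value-per-unit is metrics at 42/8; filling with it alone gives 2×42 = 84.
Optimal mix: 2×metrics + 1×search → memory 19, value 90.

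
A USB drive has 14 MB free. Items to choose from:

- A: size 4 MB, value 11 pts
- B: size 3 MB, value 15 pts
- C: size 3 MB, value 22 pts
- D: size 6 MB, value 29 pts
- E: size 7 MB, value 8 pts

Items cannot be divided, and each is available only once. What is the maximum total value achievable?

This is a 0/1 knapsack; check combinations near the capacity.
- B+C+D: size 3+3+6=12, value 15+22+29=66
- A+C+D: size 4+3+6=13, value 11+22+29=62
- A+B+D: size 4+3+6=13, value 11+15+29=55
- C+D: size 3+6=9, value 22+29=51
- A+B+C: size 4+3+3=10, value 11+15+22=48
Best: 66 pts.

66 pts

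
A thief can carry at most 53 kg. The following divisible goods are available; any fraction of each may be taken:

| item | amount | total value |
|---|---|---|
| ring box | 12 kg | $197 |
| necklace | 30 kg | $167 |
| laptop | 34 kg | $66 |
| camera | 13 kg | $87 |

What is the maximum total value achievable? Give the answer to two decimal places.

439.87

Take in order of value per unit:
- ring box (197/12 per unit): all 12 → value 197, running total 197.00
- camera (87/13 per unit): all 13 → value 87, running total 284.00
- necklace (167/30 per unit): 28 of 30 → value 28×167/30 = 155.8667, running total 439.87
Total 439.87.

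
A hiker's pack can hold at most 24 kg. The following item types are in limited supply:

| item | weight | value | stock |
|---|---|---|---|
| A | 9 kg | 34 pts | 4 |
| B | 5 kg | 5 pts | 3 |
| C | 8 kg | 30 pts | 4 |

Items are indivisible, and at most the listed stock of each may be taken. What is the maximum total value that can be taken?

90 pts

Top feasible selections:
- 3×C: weight 24, value 90
- 2×A + 1×B: weight 23, value 73
Best: 90 pts.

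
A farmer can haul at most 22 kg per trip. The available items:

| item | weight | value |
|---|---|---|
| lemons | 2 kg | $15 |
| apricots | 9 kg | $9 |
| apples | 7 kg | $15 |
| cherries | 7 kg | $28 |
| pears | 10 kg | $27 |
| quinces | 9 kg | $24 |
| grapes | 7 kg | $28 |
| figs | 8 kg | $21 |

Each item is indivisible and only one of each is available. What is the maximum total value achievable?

$77

Check high-value combinations within 22 kg:
- cherries+grapes+figs: weight 7+7+8=22, value 28+28+21=77
- lemons+cherries+grapes: weight 2+7+7=16, value 15+28+28=71
- apples+cherries+grapes: weight 7+7+7=21, value 15+28+28=71
- lemons+cherries+pears: weight 2+7+10=19, value 15+28+27=70
Best: $77.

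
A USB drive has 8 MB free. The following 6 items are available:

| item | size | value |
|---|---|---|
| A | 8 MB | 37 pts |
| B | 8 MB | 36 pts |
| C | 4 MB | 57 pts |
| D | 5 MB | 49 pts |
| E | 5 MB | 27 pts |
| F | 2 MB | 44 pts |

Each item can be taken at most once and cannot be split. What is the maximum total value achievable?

101 pts

This is a 0/1 knapsack; check combinations near the capacity.
- C+F: size 4+2=6, value 57+44=101
- D+F: size 5+2=7, value 49+44=93
- E+F: size 5+2=7, value 27+44=71
Best: 101 pts.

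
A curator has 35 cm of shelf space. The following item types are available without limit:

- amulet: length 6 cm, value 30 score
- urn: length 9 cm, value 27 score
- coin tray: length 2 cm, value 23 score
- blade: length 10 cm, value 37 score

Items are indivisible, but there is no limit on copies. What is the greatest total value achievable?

391 score

Best value-per-unit is coin tray at 23/2, and filling with it alone uses length 17×2=34. No mix of the others beats 17×23 = 391.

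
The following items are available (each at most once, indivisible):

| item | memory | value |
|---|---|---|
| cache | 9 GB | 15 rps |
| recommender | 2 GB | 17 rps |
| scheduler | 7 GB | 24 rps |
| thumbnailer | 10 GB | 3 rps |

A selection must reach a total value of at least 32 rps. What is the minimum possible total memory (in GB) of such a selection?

9

Subsets with value ≥ 32, sorted by total memory:
- recommender+scheduler: memory 9, value 41
- cache+recommender: memory 11, value 32
- cache+scheduler: memory 16, value 39
- cache+recommender+scheduler: memory 18, value 56
Minimum memory: 9 GB.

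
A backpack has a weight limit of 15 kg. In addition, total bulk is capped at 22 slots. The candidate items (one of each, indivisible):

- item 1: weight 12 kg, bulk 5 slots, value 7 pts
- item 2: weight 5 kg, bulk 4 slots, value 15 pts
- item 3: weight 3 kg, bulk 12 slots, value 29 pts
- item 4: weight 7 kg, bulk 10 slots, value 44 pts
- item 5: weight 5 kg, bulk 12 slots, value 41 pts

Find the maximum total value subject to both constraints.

85 pts

Feasible sets respecting both limits:
- item 4+item 5: weight 12, bulk 22, value 85
- item 3+item 4: weight 10, bulk 22, value 73
- item 2+item 4: weight 12, bulk 14, value 59
Best: 85 pts.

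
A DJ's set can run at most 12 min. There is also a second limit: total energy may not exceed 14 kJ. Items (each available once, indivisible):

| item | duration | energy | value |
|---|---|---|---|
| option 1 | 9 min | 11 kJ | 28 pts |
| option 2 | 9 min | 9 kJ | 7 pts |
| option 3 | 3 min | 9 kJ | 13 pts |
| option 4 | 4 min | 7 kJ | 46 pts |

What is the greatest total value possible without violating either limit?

Feasible sets respecting both limits:
- option 4: duration 4, energy 7, value 46
- option 1: duration 9, energy 11, value 28
- option 3: duration 3, energy 9, value 13
Best: 46 pts.

46 pts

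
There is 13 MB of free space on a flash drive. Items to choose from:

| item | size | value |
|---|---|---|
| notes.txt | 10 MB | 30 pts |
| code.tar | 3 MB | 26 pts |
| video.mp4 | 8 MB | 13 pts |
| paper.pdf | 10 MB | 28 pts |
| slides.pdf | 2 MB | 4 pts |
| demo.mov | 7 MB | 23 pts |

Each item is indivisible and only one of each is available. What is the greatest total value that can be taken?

Check high-value combinations within 13 MB:
- notes.txt+code.tar: size 10+3=13, value 30+26=56
- code.tar+paper.pdf: size 3+10=13, value 26+28=54
- code.tar+slides.pdf+demo.mov: size 3+2+7=12, value 26+4+23=53
- code.tar+demo.mov: size 3+7=10, value 26+23=49
- code.tar+video.mp4+slides.pdf: size 3+8+2=13, value 26+13+4=43
Best: 56 pts.

56 pts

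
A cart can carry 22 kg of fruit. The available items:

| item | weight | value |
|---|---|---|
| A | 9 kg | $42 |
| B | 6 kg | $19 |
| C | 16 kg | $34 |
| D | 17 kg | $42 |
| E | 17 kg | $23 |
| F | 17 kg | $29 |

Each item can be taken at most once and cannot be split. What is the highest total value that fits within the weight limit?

This is a 0/1 knapsack; check combinations near the capacity.
- A+B: weight 9+6=15, value 42+19=61
- B+C: weight 6+16=22, value 19+34=53
- A: weight 9, value 42
- D: weight 17, value 42
- C: weight 16, value 34
Best: $61.

$61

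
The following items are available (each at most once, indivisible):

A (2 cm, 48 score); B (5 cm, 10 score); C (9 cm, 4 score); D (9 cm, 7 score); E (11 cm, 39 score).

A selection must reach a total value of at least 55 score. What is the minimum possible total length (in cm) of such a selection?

Subsets with value ≥ 55, sorted by total length:
- A+B: length 7, value 58
- A+D: length 11, value 55
- A+E: length 13, value 87
- A+B+D: length 16, value 65
Minimum length: 7 cm.

7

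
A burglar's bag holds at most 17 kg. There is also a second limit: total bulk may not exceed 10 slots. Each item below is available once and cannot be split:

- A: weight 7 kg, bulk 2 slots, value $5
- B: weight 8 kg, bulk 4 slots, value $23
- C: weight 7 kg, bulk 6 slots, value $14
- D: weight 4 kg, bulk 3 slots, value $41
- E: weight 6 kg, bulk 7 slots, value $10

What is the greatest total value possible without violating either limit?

Feasible sets respecting both limits:
- B+D: weight 12, bulk 7, value 64
- C+D: weight 11, bulk 9, value 55
- D+E: weight 10, bulk 10, value 51
- A+D: weight 11, bulk 5, value 46
Best: $64.

$64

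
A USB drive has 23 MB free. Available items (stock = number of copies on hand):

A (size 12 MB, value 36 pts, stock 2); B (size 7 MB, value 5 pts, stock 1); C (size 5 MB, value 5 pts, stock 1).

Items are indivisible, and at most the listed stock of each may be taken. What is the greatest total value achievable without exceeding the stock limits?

41 pts

Top feasible selections:
- 1×A + 1×C: size 17, value 41
- 1×A + 1×B: size 19, value 41
- 1×A: size 12, value 36
- 1×B + 1×C: size 12, value 10
Best: 41 pts.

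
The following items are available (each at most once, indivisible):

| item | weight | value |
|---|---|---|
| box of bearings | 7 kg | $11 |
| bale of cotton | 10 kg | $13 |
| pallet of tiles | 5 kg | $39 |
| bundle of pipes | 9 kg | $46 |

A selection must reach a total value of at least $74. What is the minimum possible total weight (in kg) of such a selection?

14

Subsets with value ≥ 74, sorted by total weight:
- pallet of tiles+bundle of pipes: weight 14, value 85
- box of bearings+pallet of tiles+bundle of pipes: weight 21, value 96
- bale of cotton+pallet of tiles+bundle of pipes: weight 24, value 98
- box of bearings+bale of cotton+pallet of tiles+bundle of pipes: weight 31, value 109
Minimum weight: 14 kg.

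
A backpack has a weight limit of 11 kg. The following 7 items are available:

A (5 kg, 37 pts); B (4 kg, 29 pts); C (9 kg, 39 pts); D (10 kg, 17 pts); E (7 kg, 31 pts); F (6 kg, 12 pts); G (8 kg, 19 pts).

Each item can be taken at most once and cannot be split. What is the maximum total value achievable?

66 pts

Check high-value combinations within 11 kg:
- A+B: weight 5+4=9, value 37+29=66
- B+E: weight 4+7=11, value 29+31=60
- A+F: weight 5+6=11, value 37+12=49
- B+F: weight 4+6=10, value 29+12=41
Best: 66 pts.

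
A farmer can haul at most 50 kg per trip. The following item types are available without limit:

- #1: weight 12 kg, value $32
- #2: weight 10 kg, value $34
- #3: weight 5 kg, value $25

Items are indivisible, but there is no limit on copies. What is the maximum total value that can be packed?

$250

Best value-per-unit is #3 at 25/5, and filling with it alone uses weight 10×5=50. No mix of the others beats 10×25 = 250.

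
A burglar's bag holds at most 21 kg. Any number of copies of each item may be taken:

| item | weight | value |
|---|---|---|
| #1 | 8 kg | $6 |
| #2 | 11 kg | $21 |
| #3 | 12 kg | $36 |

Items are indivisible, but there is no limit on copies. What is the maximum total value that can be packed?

$42

Best value-per-unit is #3 at 36/12; filling with it alone gives 1×36 = 36.
Optimal mix: 1×#1 + 1×#3 → weight 20, value 42.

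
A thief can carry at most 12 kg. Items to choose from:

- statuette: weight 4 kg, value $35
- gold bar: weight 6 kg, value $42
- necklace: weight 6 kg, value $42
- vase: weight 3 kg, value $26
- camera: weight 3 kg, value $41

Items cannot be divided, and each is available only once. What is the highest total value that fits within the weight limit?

$109

This is a 0/1 knapsack; check combinations near the capacity.
- gold bar+vase+camera: weight 6+3+3=12, value 42+26+41=109
- necklace+vase+camera: weight 6+3+3=12, value 42+26+41=109
- statuette+vase+camera: weight 4+3+3=10, value 35+26+41=102
- gold bar+necklace: weight 6+6=12, value 42+42=84
Best: $109.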